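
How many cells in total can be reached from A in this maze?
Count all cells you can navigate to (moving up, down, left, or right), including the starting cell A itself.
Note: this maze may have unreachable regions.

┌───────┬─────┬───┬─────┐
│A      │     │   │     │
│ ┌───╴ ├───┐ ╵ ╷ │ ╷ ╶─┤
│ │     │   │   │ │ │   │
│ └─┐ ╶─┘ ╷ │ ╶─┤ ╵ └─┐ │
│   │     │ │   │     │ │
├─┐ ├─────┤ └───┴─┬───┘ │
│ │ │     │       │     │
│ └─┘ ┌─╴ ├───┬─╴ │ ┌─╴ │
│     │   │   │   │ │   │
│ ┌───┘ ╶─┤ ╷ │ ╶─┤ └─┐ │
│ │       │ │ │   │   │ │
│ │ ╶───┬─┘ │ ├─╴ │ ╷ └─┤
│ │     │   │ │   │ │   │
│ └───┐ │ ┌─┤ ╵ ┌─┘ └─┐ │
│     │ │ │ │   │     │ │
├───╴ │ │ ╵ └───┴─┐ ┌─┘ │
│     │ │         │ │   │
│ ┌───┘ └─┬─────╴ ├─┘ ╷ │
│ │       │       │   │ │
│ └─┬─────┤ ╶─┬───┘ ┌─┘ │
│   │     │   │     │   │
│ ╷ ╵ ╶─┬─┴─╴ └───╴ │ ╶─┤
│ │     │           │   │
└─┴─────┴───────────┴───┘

Using BFS/flood-fill to find all reachable cells from A:
Maze size: 12 × 12 = 144 total cells
40 cell(s) are walled off and cannot be reached from A.
Reachable cells: 104

Reachable region (· marks reachable cells):

┌───────┬─────┬───┬─────┐
│A · · ·│· · ·│· ·│· · ·│
│ ┌───╴ ├───┐ ╵ ╷ │ ╷ ╶─┤
│·│· · ·│· ·│· ·│·│·│· ·│
│ └─┐ ╶─┘ ╷ │ ╶─┤ ╵ └─┐ │
│· ·│· · ·│·│· ·│· · ·│·│
├─┐ ├─────┤ └───┴─┬───┘ │
│ │·│     │· · · ·│· · ·│
│ └─┘ ┌─╴ ├───┬─╴ │ ┌─╴ │
│     │   │· ·│· ·│·│· ·│
│ ┌───┘ ╶─┤ ╷ │ ╶─┤ └─┐ │
│ │       │·│·│· ·│· ·│·│
│ │ ╶───┬─┘ │ ├─╴ │ ╷ └─┤
│ │     │· ·│·│· ·│·│· ·│
│ └───┐ │ ┌─┤ ╵ ┌─┘ └─┐ │
│     │ │·│·│· ·│· · ·│·│
├───╴ │ │ ╵ └───┴─┐ ┌─┘ │
│     │ │· · · · ·│·│· ·│
│ ┌───┘ └─┬─────╴ ├─┘ ╷ │
│ │       │· · · ·│· ·│·│
│ └─┬─────┤ ╶─┬───┘ ┌─┘ │
│   │     │· ·│· · ·│· ·│
│ ╷ ╵ ╶─┬─┴─╴ └───╴ │ ╶─┤
│ │     │· · · · · ·│· ·│
└─┴─────┴───────────┴───┘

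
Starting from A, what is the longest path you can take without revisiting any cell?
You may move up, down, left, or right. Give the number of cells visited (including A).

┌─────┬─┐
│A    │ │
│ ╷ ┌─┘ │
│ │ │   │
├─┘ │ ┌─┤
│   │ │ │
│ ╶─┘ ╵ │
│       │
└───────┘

Finding longest simple path using DFS:
Start: (0, 0)
Longest path visits 12 cells
Path: A → right → down → down → left → down → right → right → up → up → right → up

Solution:

┌─────┬─┐
│A ↓  │B│
│ ╷ ┌─┘ │
│ │↓│↱ ↑│
├─┘ │ ┌─┤
│↓ ↲│↑│ │
│ ╶─┘ ╵ │
│↳ → ↑  │
└───────┘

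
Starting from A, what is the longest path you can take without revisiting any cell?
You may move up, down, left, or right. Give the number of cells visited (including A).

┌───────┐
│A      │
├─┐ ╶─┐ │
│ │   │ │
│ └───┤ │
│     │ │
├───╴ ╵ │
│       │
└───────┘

Finding longest simple path using DFS:
Start: (0, 0)
Longest path visits 12 cells
Path: A → right → right → right → down → down → down → left → up → left → left → up

Solution:

┌───────┐
│A → → ↓│
├─┐ ╶─┐ │
│B│   │↓│
│ └───┤ │
│↑ ← ↰│↓│
├───╴ ╵ │
│    ↑ ↲│
└───────┘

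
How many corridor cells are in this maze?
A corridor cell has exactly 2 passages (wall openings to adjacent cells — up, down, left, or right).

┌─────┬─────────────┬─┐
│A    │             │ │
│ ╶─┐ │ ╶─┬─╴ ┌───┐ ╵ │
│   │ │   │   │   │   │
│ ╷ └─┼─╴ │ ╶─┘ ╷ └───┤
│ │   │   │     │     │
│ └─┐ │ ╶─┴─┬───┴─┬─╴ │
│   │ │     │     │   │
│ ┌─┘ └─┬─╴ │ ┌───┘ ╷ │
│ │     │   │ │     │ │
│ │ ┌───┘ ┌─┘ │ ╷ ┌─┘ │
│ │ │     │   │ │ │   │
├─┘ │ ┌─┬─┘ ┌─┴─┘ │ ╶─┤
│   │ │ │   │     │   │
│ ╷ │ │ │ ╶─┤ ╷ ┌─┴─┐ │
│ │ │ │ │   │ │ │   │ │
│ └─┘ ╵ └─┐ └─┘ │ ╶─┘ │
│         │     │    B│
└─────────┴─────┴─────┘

Counting cells with exactly 2 passages:
Total corridor cells: 77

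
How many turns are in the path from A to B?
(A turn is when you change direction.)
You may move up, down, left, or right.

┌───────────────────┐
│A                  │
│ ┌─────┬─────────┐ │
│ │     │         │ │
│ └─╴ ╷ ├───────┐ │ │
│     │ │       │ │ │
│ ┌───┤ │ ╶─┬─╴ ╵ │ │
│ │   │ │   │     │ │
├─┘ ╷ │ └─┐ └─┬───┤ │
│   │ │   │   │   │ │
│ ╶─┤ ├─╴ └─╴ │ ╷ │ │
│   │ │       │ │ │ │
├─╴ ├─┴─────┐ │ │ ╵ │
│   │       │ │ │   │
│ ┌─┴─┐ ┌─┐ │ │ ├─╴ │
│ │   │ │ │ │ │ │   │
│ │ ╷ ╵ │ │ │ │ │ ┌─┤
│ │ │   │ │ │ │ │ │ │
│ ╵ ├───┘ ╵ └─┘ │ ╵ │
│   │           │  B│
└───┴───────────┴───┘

Directions: right, right, right, right, right, right, right, right, right, down, down, down, down, down, down, down, left, down, down, right
Number of turns: 4

Solution:

┌───────────────────┐
│A → → → → → → → → ↓│
│ ┌─────┬─────────┐ │
│ │     │         │↓│
│ └─╴ ╷ ├───────┐ │ │
│     │ │       │ │↓│
│ ┌───┤ │ ╶─┬─╴ ╵ │ │
│ │   │ │   │     │↓│
├─┘ ╷ │ └─┐ └─┬───┤ │
│   │ │   │   │   │↓│
│ ╶─┤ ├─╴ └─╴ │ ╷ │ │
│   │ │       │ │ │↓│
├─╴ ├─┴─────┐ │ │ ╵ │
│   │       │ │ │  ↓│
│ ┌─┴─┐ ┌─┐ │ │ ├─╴ │
│ │   │ │ │ │ │ │↓ ↲│
│ │ ╷ ╵ │ │ │ │ │ ┌─┤
│ │ │   │ │ │ │ │↓│ │
│ ╵ ├───┘ ╵ └─┘ │ ╵ │
│   │           │↳ B│
└───┴───────────┴───┘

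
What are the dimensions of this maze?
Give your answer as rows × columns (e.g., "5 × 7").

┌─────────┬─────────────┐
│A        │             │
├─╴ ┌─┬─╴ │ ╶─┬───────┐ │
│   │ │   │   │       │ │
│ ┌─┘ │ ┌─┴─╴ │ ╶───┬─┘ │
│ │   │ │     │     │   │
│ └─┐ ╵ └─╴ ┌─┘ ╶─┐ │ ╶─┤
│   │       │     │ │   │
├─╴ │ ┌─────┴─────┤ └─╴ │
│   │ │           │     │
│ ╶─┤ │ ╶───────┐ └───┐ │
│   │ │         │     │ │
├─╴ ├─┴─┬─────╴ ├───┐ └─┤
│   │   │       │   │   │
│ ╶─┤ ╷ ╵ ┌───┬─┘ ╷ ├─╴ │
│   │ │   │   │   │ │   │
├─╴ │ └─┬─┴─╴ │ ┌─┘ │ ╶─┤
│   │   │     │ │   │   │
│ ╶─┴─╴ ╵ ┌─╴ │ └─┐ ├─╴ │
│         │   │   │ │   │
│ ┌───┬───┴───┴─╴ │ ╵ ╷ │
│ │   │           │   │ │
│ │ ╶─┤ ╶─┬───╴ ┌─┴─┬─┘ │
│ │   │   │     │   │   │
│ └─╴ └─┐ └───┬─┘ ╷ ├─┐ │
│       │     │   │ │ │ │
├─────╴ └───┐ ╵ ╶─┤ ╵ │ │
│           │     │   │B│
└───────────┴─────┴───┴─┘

Counting the maze dimensions:
Rows (vertical): 14
Columns (horizontal): 12
Dimensions: 14 × 12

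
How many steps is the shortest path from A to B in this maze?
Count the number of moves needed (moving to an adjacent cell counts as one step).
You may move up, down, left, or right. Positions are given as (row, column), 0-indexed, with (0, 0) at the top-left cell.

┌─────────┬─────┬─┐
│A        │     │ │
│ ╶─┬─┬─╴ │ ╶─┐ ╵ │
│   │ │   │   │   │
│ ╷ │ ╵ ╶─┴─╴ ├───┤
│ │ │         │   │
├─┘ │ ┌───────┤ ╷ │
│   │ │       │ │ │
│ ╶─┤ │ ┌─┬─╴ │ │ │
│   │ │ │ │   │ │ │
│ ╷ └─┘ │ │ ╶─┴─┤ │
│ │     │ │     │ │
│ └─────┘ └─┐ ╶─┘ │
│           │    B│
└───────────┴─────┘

Using BFS to find shortest path:
Start: (0, 0), End: (6, 8)
Path found:
(0,0) → (1,0) → (1,1) → (2,1) → (3,1) → (3,0) → (4,0) → (4,1) → (5,1) → (5,2) → (5,3) → (4,3) → (3,3) → (3,4) → (3,5) → (3,6) → (4,6) → (4,5) → (5,5) → (5,6) → (6,6) → (6,7) → (6,8)
Number of steps: 22

Solution:

┌─────────┬─────┬─┐
│A        │     │ │
│ ╶─┬─┬─╴ │ ╶─┐ ╵ │
│↳ ↓│ │   │   │   │
│ ╷ │ ╵ ╶─┴─╴ ├───┤
│ │↓│         │   │
├─┘ │ ┌───────┤ ╷ │
│↓ ↲│ │↱ → → ↓│ │ │
│ ╶─┤ │ ┌─┬─╴ │ │ │
│↳ ↓│ │↑│ │↓ ↲│ │ │
│ ╷ └─┘ │ │ ╶─┴─┤ │
│ │↳ → ↑│ │↳ ↓  │ │
│ └─────┘ └─┐ ╶─┘ │
│           │↳ → B│
└───────────┴─────┘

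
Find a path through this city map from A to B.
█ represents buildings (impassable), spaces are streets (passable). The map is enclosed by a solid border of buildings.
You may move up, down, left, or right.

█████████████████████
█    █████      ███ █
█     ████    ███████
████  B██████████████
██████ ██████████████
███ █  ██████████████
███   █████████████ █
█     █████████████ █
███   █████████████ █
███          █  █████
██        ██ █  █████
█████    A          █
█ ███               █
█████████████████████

Finding the shortest path from A to B:
Movement: cardinal only
Path length: 13 steps
Directions: up → up → left → left → left → left → up → up → up → up → right → up → up

Solution:

█████████████████████
█    █████      ███ █
█     ████    ███████
████  B██████████████
██████↑██████████████
███ █↱↑██████████████
███  ↑█████████████ █
█    ↑█████████████ █
███  ↑█████████████ █
███  ↑←←←↰   █  █████
██       ↑██ █  █████
█████    A          █
█ ███               █
█████████████████████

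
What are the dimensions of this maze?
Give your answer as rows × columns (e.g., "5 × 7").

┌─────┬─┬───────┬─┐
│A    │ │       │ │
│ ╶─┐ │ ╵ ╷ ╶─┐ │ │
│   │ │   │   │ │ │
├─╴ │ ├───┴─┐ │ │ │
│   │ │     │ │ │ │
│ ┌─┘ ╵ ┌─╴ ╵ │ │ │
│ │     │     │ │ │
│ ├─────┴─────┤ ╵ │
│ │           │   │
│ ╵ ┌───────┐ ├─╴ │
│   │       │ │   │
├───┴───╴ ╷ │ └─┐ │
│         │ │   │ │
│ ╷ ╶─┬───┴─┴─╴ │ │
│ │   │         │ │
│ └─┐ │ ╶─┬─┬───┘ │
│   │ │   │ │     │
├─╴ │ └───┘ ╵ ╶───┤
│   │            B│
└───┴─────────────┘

Counting the maze dimensions:
Rows (vertical): 10
Columns (horizontal): 9
Dimensions: 10 × 9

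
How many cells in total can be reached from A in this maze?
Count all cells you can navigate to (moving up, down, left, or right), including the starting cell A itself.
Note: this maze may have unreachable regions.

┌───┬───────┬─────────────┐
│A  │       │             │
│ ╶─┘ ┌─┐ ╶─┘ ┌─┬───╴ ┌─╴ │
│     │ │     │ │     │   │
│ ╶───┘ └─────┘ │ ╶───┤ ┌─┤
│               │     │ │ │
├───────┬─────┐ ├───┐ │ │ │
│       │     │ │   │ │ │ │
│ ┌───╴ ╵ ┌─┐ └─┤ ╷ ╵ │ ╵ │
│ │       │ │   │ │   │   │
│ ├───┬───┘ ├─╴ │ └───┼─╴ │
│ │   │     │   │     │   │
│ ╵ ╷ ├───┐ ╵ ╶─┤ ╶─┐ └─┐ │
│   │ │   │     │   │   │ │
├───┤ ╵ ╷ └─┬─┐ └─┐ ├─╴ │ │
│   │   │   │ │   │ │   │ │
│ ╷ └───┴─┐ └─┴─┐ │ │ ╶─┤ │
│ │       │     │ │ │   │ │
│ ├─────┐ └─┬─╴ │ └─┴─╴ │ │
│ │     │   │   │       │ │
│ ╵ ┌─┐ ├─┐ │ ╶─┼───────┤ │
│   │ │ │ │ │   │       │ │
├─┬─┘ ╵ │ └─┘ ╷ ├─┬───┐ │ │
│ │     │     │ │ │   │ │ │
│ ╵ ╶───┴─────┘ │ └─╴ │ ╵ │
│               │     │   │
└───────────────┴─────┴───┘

Using BFS/flood-fill to find all reachable cells from A:
Maze size: 13 × 13 = 169 total cells
7 cell(s) are walled off and cannot be reached from A.
Reachable cells: 162

Reachable region (· marks reachable cells):

┌───┬───────┬─────────────┐
│A ·│· · · ·│· · · · · · ·│
│ ╶─┘ ┌─┐ ╶─┘ ┌─┬───╴ ┌─╴ │
│· · ·│·│· · ·│·│· · ·│· ·│
│ ╶───┘ └─────┘ │ ╶───┤ ┌─┤
│· · · · · · · ·│· · ·│·│·│
├───────┬─────┐ ├───┐ │ │ │
│· · · ·│· · ·│·│· ·│·│·│·│
│ ┌───╴ ╵ ┌─┐ └─┤ ╷ ╵ │ ╵ │
│·│· · · ·│·│· ·│·│· ·│· ·│
│ ├───┬───┘ ├─╴ │ └───┼─╴ │
│·│· ·│· · ·│· ·│· · ·│· ·│
│ ╵ ╷ ├───┐ ╵ ╶─┤ ╶─┐ └─┐ │
│· ·│·│· ·│· · ·│· ·│· ·│·│
├───┤ ╵ ╷ └─┬─┐ └─┐ ├─╴ │ │
│· ·│· ·│· ·│ │· ·│·│· ·│·│
│ ╷ └───┴─┐ └─┴─┐ │ │ ╶─┤ │
│·│· · · ·│· · ·│·│·│· ·│·│
│ ├─────┐ └─┬─╴ │ └─┴─╴ │ │
│·│· · ·│· ·│· ·│· · · ·│·│
│ ╵ ┌─┐ ├─┐ │ ╶─┼───────┤ │
│· ·│·│·│·│·│· ·│· · · ·│·│
├─┬─┘ ╵ │ └─┘ ╷ ├─┬───┐ │ │
│·│· · ·│· · ·│·│ │   │·│·│
│ ╵ ╶───┴─────┘ │ └─╴ │ ╵ │
│· · · · · · · ·│     │· ·│
└───────────────┴─────┴───┘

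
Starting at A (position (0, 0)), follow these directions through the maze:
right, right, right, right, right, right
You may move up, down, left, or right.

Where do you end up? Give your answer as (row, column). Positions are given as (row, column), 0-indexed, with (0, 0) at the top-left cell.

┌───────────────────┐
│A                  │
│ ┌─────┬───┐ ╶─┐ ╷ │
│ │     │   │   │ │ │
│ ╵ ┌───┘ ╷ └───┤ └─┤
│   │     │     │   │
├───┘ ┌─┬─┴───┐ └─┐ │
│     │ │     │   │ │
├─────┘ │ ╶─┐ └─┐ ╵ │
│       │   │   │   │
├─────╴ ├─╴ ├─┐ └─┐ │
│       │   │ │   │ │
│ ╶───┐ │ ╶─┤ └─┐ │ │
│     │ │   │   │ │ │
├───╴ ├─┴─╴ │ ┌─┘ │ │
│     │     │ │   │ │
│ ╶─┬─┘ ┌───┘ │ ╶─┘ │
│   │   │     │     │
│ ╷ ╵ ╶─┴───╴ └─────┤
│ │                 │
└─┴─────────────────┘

Following directions step by step:
Start: (0, 0)
  right: (0, 0) → (0, 1)
  right: (0, 1) → (0, 2)
  right: (0, 2) → (0, 3)
  right: (0, 3) → (0, 4)
  right: (0, 4) → (0, 5)
  right: (0, 5) → (0, 6)
Final position: (0, 6)

Path taken:

┌───────────────────┐
│A → → → → → B      │
│ ┌─────┬───┐ ╶─┐ ╷ │
│ │     │   │   │ │ │
│ ╵ ┌───┘ ╷ └───┤ └─┤
│   │     │     │   │
├───┘ ┌─┬─┴───┐ └─┐ │
│     │ │     │   │ │
├─────┘ │ ╶─┐ └─┐ ╵ │
│       │   │   │   │
├─────╴ ├─╴ ├─┐ └─┐ │
│       │   │ │   │ │
│ ╶───┐ │ ╶─┤ └─┐ │ │
│     │ │   │   │ │ │
├───╴ ├─┴─╴ │ ┌─┘ │ │
│     │     │ │   │ │
│ ╶─┬─┘ ┌───┘ │ ╶─┘ │
│   │   │     │     │
│ ╷ ╵ ╶─┴───╴ └─────┤
│ │                 │
└─┴─────────────────┘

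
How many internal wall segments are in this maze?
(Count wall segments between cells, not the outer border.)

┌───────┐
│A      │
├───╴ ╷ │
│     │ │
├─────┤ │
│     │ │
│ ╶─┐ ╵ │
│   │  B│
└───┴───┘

Counting internal wall segments:
Total internal walls: 9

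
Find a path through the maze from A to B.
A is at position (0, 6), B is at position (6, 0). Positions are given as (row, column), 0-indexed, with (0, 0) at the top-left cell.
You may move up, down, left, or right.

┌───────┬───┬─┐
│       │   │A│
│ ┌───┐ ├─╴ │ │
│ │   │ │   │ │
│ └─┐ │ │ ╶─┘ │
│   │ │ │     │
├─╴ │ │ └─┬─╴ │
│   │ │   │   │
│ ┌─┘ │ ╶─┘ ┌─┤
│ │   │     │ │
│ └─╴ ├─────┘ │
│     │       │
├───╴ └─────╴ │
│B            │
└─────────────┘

Finding the shortest path from (0, 6) to (6, 0):
Path length: 26 steps
Directions: down → down → down → left → down → left → left → up → up → up → up → left → left → left → down → down → right → down → left → down → down → right → right → down → left → left

Solution:

┌───────┬───┬─┐
│↓ ← ← ↰│   │A│
│ ┌───┐ ├─╴ │ │
│↓│   │↑│   │↓│
│ └─┐ │ │ ╶─┘ │
│↳ ↓│ │↑│    ↓│
├─╴ │ │ └─┬─╴ │
│↓ ↲│ │↑  │↓ ↲│
│ ┌─┘ │ ╶─┘ ┌─┤
│↓│   │↑ ← ↲│ │
│ └─╴ ├─────┘ │
│↳ → ↓│       │
├───╴ └─────╴ │
│B ← ↲        │
└─────────────┘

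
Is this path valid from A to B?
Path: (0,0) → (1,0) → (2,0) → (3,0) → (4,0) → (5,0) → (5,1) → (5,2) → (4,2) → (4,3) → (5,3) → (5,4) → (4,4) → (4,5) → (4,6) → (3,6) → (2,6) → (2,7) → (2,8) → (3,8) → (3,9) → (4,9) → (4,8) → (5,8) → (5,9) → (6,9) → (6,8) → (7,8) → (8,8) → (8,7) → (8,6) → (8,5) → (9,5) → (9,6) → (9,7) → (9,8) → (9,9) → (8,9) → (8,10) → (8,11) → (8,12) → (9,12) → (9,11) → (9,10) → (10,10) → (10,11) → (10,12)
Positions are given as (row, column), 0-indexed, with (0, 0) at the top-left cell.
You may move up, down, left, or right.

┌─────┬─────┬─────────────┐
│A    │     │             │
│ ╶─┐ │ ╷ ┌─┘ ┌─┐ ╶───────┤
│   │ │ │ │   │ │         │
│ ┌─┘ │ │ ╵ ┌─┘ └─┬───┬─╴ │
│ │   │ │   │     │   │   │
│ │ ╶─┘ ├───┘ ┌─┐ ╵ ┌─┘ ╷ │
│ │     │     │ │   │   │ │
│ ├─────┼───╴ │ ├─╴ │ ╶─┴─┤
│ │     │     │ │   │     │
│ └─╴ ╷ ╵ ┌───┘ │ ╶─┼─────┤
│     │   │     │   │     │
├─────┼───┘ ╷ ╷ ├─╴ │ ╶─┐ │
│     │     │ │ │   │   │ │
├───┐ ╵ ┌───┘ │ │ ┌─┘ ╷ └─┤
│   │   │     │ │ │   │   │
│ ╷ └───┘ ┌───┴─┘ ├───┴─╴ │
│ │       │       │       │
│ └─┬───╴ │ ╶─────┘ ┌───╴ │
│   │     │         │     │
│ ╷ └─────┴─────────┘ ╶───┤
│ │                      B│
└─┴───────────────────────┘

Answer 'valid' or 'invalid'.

Checking path validity:
Result: All consecutive moves are passable.

valid

Correct solution:

┌─────┬─────┬─────────────┐
│A    │     │             │
│ ╶─┐ │ ╷ ┌─┘ ┌─┐ ╶───────┤
│↓  │ │ │ │   │ │         │
│ ┌─┘ │ │ ╵ ┌─┘ └─┬───┬─╴ │
│↓│   │ │   │↱ → ↓│   │   │
│ │ ╶─┘ ├───┘ ┌─┐ ╵ ┌─┘ ╷ │
│↓│     │    ↑│ │↳ ↓│   │ │
│ ├─────┼───╴ │ ├─╴ │ ╶─┴─┤
│↓│  ↱ ↓│↱ → ↑│ │↓ ↲│     │
│ └─╴ ╷ ╵ ┌───┘ │ ╶─┼─────┤
│↳ → ↑│↳ ↑│     │↳ ↓│     │
├─────┼───┘ ╷ ╷ ├─╴ │ ╶─┐ │
│     │     │ │ │↓ ↲│   │ │
├───┐ ╵ ┌───┘ │ │ ┌─┘ ╷ └─┤
│   │   │     │ │↓│   │   │
│ ╷ └───┘ ┌───┴─┘ ├───┴─╴ │
│ │       │↓ ← ← ↲│↱ → → ↓│
│ └─┬───╴ │ ╶─────┘ ┌───╴ │
│   │     │↳ → → → ↑│↓ ← ↲│
│ ╷ └─────┴─────────┘ ╶───┤
│ │                  ↳ → B│
└─┴───────────────────────┘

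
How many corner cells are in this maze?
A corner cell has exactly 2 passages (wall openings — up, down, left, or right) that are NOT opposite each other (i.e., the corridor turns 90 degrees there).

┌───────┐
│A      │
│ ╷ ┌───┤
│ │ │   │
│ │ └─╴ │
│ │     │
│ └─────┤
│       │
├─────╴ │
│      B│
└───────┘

Counting corner cells (2 non-opposite passages):
Total corners: 7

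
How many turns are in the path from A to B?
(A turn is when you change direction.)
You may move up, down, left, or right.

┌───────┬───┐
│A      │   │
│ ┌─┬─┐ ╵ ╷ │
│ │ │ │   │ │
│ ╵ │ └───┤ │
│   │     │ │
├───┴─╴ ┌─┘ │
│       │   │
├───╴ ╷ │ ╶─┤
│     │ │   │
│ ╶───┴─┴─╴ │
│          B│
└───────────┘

Directions: right, right, right, down, right, up, right, down, down, down, left, down, right, down
Number of turns: 9

Solution:

┌───────┬───┐
│A → → ↓│↱ ↓│
│ ┌─┬─┐ ╵ ╷ │
│ │ │ │↳ ↑│↓│
│ ╵ │ └───┤ │
│   │     │↓│
├───┴─╴ ┌─┘ │
│       │↓ ↲│
├───╴ ╷ │ ╶─┤
│     │ │↳ ↓│
│ ╶───┴─┴─╴ │
│          B│
└───────────┘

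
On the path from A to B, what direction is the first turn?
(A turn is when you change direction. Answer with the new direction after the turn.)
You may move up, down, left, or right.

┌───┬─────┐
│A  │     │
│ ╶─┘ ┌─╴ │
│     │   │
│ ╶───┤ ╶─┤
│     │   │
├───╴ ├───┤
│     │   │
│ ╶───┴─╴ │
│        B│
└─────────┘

Directions: down, down, right, right, down, left, left, down, right, right, right, right
First turn direction: right

Solution:

┌───┬─────┐
│A  │     │
│ ╶─┘ ┌─╴ │
│↓    │   │
│ ╶───┤ ╶─┤
│↳ → ↓│   │
├───╴ ├───┤
│↓ ← ↲│   │
│ ╶───┴─╴ │
│↳ → → → B│
└─────────┘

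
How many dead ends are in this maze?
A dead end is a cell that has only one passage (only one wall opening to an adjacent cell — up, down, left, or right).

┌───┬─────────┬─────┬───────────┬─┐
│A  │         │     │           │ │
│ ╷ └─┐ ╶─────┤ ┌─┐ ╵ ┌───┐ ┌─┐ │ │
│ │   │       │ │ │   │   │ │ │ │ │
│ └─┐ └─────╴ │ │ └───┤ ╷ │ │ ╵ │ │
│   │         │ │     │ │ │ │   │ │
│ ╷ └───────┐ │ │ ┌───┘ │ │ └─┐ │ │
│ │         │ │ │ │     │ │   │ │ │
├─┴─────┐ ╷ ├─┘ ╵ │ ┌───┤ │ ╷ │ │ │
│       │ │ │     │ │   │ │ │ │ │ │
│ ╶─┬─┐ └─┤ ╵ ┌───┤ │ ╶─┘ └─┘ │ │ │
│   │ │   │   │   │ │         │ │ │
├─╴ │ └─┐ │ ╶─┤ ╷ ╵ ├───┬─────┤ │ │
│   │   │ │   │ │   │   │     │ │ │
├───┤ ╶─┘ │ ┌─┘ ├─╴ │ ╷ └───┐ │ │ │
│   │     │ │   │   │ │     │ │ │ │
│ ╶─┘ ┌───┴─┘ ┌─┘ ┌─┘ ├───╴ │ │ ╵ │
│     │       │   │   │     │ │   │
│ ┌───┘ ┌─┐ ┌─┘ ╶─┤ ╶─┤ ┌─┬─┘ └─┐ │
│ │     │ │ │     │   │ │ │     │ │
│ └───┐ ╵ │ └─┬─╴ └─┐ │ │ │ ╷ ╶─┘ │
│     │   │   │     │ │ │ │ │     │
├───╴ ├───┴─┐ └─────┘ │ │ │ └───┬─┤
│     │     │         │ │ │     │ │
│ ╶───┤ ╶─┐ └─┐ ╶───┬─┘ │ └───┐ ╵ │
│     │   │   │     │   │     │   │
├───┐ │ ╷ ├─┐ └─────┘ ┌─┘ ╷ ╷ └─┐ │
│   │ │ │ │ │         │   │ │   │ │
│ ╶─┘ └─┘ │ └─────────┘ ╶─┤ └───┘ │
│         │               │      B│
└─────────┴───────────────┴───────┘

Checking each cell for number of passages:

Dead ends found at positions:
  (0, 2)
  (0, 6)
  (0, 16)
  (1, 8)
  (1, 14)
  (2, 10)
  (3, 0)
  (3, 6)
  (4, 4)
  (4, 11)
  (4, 13)
  (5, 2)
  (6, 0)
  (6, 3)
  (6, 6)
  (6, 12)
  (7, 1)
  (7, 5)
  (9, 1)
  (9, 4)
  (9, 6)
  (9, 12)
  (9, 15)
  (10, 7)
  (10, 9)
  (11, 16)
  (12, 9)
  (13, 1)
  (13, 3)
  (13, 5)
  (13, 15)
  (14, 12)
Total dead ends: 32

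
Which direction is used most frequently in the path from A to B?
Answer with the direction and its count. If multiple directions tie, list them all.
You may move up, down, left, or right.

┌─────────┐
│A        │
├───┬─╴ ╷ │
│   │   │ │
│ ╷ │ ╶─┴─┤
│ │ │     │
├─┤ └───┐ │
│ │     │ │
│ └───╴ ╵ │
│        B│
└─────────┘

Directions: right, right, right, down, left, down, right, right, down, down
Counts: {'right': 5, 'down': 4, 'left': 1}
Most common: right (5 times)

Solution:

┌─────────┐
│A → → ↓  │
├───┬─╴ ╷ │
│   │↓ ↲│ │
│ ╷ │ ╶─┴─┤
│ │ │↳ → ↓│
├─┤ └───┐ │
│ │     │↓│
│ └───╴ ╵ │
│        B│
└─────────┘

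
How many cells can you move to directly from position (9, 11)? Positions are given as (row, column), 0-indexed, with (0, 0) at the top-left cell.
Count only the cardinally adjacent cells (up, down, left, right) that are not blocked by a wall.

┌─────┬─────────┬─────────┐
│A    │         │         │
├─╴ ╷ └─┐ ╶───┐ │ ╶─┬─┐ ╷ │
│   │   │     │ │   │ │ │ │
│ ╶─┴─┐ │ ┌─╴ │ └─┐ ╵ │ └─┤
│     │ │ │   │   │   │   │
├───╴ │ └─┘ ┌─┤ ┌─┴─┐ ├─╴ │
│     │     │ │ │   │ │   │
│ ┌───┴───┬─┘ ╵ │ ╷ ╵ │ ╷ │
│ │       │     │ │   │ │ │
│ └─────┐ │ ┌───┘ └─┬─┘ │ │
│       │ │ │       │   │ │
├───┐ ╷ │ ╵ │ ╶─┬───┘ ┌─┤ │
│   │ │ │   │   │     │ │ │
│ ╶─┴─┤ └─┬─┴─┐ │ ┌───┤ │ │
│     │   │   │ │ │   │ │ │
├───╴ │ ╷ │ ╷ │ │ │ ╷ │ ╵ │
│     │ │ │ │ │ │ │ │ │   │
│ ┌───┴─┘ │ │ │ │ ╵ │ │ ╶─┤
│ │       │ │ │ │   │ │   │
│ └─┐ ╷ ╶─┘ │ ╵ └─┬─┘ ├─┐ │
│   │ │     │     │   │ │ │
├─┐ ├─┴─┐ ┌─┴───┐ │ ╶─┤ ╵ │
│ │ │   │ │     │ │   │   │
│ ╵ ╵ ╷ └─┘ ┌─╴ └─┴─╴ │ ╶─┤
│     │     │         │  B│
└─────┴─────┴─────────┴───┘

Checking passable neighbors of (9, 11):
Neighbors: (8, 11), (9, 12)
Count: 2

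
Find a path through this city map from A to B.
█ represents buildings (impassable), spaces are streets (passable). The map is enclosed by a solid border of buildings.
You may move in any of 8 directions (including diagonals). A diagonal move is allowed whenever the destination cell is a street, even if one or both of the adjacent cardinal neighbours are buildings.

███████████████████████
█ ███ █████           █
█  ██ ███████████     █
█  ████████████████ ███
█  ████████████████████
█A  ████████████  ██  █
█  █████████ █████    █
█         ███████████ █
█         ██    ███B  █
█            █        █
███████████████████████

Finding the shortest path from A to B:
Movement: 8-directional
Path length: 18 steps
Directions: down-right → down-right → right → right → right → right → right → down-right → down-right → right → right → up-right → right → right → down-right → right → right → up-right

Solution:

███████████████████████
█ ███ █████           █
█  ██ ███████████     █
█  ████████████████ ███
█  ████████████████████
█A  ████████████  ██  █
█ ↘█████████ █████    █
█  →→→→→↘ ███████████ █
█        ↘██ →→↘███B  █
█         →→↗█  →→↗   █
███████████████████████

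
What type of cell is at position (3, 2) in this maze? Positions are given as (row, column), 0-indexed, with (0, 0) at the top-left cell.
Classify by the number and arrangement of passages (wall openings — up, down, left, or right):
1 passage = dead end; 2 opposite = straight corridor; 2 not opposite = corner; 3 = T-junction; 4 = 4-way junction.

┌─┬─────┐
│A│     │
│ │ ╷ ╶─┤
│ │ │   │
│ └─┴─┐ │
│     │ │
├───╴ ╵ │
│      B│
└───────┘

Checking cell at (3, 2):
Number of passages: 3
Cell type: T-junction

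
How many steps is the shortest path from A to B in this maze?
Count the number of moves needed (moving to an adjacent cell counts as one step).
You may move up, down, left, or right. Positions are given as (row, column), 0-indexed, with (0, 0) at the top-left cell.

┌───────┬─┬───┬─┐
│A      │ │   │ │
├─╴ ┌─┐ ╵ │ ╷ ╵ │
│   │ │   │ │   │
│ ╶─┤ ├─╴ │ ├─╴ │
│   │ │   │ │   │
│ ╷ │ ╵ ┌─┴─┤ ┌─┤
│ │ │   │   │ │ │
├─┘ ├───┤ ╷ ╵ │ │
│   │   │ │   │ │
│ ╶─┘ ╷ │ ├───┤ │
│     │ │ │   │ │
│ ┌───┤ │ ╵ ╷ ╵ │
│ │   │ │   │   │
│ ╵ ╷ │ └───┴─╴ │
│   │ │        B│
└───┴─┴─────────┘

Using BFS to find shortest path:
Start: (0, 0), End: (7, 7)
Path found:
(0,0) → (0,1) → (1,1) → (1,0) → (2,0) → (2,1) → (3,1) → (4,1) → (4,0) → (5,0) → (5,1) → (5,2) → (4,2) → (4,3) → (5,3) → (6,3) → (7,3) → (7,4) → (7,5) → (7,6) → (7,7)
Number of steps: 20

Solution:

┌───────┬─┬───┬─┐
│A ↓    │ │   │ │
├─╴ ┌─┐ ╵ │ ╷ ╵ │
│↓ ↲│ │   │ │   │
│ ╶─┤ ├─╴ │ ├─╴ │
│↳ ↓│ │   │ │   │
│ ╷ │ ╵ ┌─┴─┤ ┌─┤
│ │↓│   │   │ │ │
├─┘ ├───┤ ╷ ╵ │ │
│↓ ↲│↱ ↓│ │   │ │
│ ╶─┘ ╷ │ ├───┤ │
│↳ → ↑│↓│ │   │ │
│ ┌───┤ │ ╵ ╷ ╵ │
│ │   │↓│   │   │
│ ╵ ╷ │ └───┴─╴ │
│   │ │↳ → → → B│
└───┴─┴─────────┘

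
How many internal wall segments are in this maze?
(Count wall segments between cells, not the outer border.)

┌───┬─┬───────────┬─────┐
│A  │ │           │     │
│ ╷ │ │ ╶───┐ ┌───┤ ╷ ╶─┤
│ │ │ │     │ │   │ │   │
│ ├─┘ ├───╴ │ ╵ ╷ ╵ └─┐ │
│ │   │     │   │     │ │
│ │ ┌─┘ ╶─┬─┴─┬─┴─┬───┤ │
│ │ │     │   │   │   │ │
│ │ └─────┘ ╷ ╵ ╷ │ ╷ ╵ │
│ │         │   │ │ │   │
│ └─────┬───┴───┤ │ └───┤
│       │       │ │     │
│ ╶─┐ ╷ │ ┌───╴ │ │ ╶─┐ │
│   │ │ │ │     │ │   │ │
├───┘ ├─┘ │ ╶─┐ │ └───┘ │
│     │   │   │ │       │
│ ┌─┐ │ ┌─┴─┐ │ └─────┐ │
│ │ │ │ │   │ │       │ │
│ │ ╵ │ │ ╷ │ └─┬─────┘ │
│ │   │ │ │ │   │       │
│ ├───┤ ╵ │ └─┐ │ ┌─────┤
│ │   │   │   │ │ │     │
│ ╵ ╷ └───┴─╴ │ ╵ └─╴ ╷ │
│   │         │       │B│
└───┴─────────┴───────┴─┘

Counting internal wall segments:
Total internal walls: 121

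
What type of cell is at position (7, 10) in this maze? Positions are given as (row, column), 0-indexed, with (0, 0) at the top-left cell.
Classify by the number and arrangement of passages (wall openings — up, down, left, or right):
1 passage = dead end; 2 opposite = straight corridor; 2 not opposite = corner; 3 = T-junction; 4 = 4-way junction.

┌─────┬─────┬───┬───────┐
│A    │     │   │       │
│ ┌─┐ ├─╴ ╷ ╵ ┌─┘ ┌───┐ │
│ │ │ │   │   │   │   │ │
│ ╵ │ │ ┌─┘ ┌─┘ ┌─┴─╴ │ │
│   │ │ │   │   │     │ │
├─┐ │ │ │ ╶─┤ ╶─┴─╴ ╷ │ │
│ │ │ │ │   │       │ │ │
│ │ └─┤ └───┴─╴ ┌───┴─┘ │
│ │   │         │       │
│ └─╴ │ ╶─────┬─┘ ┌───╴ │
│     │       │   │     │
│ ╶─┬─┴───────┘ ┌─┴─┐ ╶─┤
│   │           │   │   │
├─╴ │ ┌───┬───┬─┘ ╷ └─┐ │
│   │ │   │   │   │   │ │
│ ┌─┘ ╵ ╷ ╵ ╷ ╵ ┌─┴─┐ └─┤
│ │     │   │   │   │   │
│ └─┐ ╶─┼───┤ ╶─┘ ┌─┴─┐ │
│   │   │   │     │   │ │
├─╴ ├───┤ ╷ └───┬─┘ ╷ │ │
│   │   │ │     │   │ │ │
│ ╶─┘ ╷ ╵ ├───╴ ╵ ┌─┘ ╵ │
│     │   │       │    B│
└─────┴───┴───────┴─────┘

Checking cell at (7, 10):
Number of passages: 2
Cell type: corner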